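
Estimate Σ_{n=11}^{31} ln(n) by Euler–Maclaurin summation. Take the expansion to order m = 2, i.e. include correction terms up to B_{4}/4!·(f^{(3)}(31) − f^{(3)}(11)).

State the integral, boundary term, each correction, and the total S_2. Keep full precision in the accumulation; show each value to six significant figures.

S_2 ≈ 62.9878

Integral: ∫_11^31 ln(x) dx = 60.0768.
Boundary: ½(f(11) + f(31)) = ½(2.39790 + 3.43399) = 2.91594.
So far: 62.9927.
k=1: B_{2}/(2)! × [f^{(1)}(31) − f^{(1)}(11)] = 1/12 × (0.0322581 − 0.0909091) = -0.00488759.
Running total after k=1: 62.9878.
k=2: B_{4}/(4)! × [f^{(3)}(31) − f^{(3)}(11)] = −1/720 × (6.71344e-05 − 0.00150263) = 1.99374e-06.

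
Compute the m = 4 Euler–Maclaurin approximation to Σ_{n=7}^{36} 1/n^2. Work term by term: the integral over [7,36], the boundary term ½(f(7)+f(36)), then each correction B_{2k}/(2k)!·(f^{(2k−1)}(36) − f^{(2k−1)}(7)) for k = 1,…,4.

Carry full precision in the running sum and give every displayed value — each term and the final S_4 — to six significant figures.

Integral: ∫_7^36 1/x^2 dx = 0.115079.
Boundary: ½(f(7) + f(36)) = ½(0.0204082 + 0.000771605) = 0.0105899.
Integral + boundary = 0.125669.
Order-1 term: 1/12 · (-4.28669e-05 − (-0.00583090)) = 0.000482336.
After k=1: 0.126152.
Order-2 term: −1/720 · (-3.96916e-07 − (-0.00142798)) = -1.98275e-06.
After k=2: 0.126150.
Order-3 term: 1/30240 · (-9.18787e-09 − (-0.000874271)) = 2.89108e-08.
After k=3: 0.126150.
Order-4 term: −1/1209600 · (-3.97007e-10 − (-0.000999167)) = -8.26031e-10.

S_4 ≈ 0.126150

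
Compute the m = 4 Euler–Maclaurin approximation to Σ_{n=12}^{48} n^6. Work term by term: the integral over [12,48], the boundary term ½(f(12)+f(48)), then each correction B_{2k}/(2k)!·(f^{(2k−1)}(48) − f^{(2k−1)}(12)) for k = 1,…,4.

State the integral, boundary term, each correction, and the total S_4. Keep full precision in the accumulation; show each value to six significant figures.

∫_12^48 x^6 dx evaluates to 8.38618e+10.
Boundary: ½(f(12) + f(48)) = ½(2.98598e+06 + 1.22306e+10) = 6.11679e+09.
So far: 8.99786e+10.
Correction k=1: B_{2}/2! · (f^{(1)}(48) − f^{(1)}(12)) = 1/12 · (1.52882e+09 − 1.49299e+06) = 1.27278e+08.
Partial sum through k=1: 9.01059e+10.
Correction k=2: B_{4}/4! · (f^{(3)}(48) − f^{(3)}(12)) = −1/720 · (1.32710e+07 − 207360) = -18144.0.
Partial sum through k=2: 9.01058e+10.
Correction k=3: B_{6}/6! · (f^{(5)}(48) − f^{(5)}(12)) = 1/30240 · (34560.0 − 8640.00) = 0.857143.
Partial sum through k=3: 9.01058e+10.
Correction k=4: B_{8}/8! · (f^{(7)}(48) − f^{(7)}(12)) = −1/1209600 · (0.00000 − 0.00000) = 0.00000.

S_4 ≈ 9.01058e+10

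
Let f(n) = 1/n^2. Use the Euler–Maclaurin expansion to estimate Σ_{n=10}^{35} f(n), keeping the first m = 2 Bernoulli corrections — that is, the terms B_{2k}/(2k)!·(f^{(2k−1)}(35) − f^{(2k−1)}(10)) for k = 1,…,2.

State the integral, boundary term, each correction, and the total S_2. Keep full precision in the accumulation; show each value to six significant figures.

Integral: ∫_10^35 1/x^2 dx = 0.0714286.
Boundary: ½(f(10) + f(35)) = ½(0.0100000 + 0.000816327) = 0.00540816.
Running total after boundary: 0.0768367.
k=1: B_{2}/(2)! × [f^{(1)}(35) − f^{(1)}(10)] = 1/12 × (-4.66472e-05 − (-0.00200000)) = 0.000162779.
Running total after k=1: 0.0769995.
k=2: B_{4}/(4)! × [f^{(3)}(35) − f^{(3)}(10)] = −1/720 × (-4.56952e-07 − (-0.000240000)) = -3.32699e-07.

S_2 ≈ 0.0769992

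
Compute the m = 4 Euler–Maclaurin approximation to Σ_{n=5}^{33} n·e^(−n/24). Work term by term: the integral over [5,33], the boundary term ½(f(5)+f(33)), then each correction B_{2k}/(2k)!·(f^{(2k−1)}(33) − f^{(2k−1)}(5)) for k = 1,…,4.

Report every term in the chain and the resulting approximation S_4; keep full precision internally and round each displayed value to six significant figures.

S_4 ≈ 225.363

The integral term ∫_5^33 x·e^(−x/24) dx = 219.223.
Boundary: ½(f(5) + f(33)) = ½(4.05968 + 8.34371) = 6.20169.
Running total after boundary: 225.425.
Order-1 term: 1/12 · (-0.0948148 − 0.642783) = -0.0614665.
Running total after k=1: 225.363.
Order-2 term: −1/720 · (0.000713306 − 0.00393517) = 4.47481e-06.
Running total after k=2: 225.363.
Order-3 term: 1/30240 · (2.76254e-06 − 1.17264e-05) = -2.96423e-10.
Running total after k=3: 225.363.
Order-4 term: −1/1209600 · (7.44218e-09 − 2.88557e-08) = 1.77029e-14.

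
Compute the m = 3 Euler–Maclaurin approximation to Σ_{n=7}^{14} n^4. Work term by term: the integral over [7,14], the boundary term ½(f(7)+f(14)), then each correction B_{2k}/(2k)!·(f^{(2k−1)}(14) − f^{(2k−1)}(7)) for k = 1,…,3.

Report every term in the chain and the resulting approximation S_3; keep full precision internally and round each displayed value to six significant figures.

S_3 ≈ 125412

Integral: ∫_7^14 x^4 dx = 104203.
Boundary: ½(f(7) + f(14)) = ½(2401.00 + 38416.0) = 20408.5.
Running total after boundary: 124612.
Correction k=1: B_{2}/2! · (f^{(1)}(14) − f^{(1)}(7)) = 1/12 · (10976.0 − 1372.00) = 800.333.
Running total after k=1: 125412.
Correction k=2: B_{4}/4! · (f^{(3)}(14) − f^{(3)}(7)) = −1/720 · (336.000 − 168.000) = -0.233333.
Running total after k=2: 125412.
Correction k=3: B_{6}/6! · (f^{(5)}(14) − f^{(5)}(7)) = 1/30240 · (0.00000 − 0.00000) = 0.00000.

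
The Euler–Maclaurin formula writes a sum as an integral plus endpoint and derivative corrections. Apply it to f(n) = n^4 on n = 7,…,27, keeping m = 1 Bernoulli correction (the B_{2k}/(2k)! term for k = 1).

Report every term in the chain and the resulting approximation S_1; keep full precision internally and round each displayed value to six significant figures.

S_1 ≈ 3.13979e+06

∫_7^27 x^4 dx evaluates to 2.86642e+06.
Boundary: ½(f(7) + f(27)) = ½(2401.00 + 531441) = 266921.
So far: 3.13334e+06.
k=1: B_{2}/(2)! × [f^{(1)}(27) − f^{(1)}(7)] = 1/12 × (78732.0 − 1372.00) = 6446.67.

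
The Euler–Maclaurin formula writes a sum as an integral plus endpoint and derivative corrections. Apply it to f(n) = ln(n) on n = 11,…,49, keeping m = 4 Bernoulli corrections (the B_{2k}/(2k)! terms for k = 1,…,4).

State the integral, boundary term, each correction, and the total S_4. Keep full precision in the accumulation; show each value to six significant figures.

S_4 ≈ 129.461

Integral: ∫_11^49 ln(x) dx = 126.322.
½[f(11) + f(49)] = ½[2.39790 + 3.89182] = 3.14486.
So far: 129.467.
Order-1 term: 1/12 · (0.0204082 − 0.0909091) = -0.00587508.
Partial sum through k=1: 129.461.
Order-2 term: −1/720 · (1.69997e-05 − 0.00150263) = 2.06337e-06.
Partial sum through k=2: 129.461.
Order-3 term: 1/30240 · (8.49632e-08 − 0.000149021) = -4.92514e-09.
Partial sum through k=3: 129.461.
Order-4 term: −1/1209600 · (1.06160e-09 − 3.69474e-05) = 3.05442e-11.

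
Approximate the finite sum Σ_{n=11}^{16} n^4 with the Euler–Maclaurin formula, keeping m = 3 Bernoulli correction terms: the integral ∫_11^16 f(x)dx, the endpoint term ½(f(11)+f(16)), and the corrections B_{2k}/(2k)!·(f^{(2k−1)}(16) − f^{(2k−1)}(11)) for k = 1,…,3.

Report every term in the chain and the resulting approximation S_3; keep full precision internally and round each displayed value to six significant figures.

S_3 ≈ 218515

∫_11^16 x^4 dx evaluates to 177505.
Endpoint term: (f(11) + f(16))/2 = (14641.0 + 65536.0)/2 = 40088.5.
Integral + boundary = 217594.
Correction k=1: B_{2}/2! · (f^{(1)}(16) − f^{(1)}(11)) = 1/12 · (16384.0 − 5324.00) = 921.667.
Partial sum through k=1: 218515.
Correction k=2: B_{4}/4! · (f^{(3)}(16) − f^{(3)}(11)) = −1/720 · (384.000 − 264.000) = -0.166667.
Partial sum through k=2: 218515.
Correction k=3: B_{6}/6! · (f^{(5)}(16) − f^{(5)}(11)) = 1/30240 · (0.00000 − 0.00000) = 0.00000.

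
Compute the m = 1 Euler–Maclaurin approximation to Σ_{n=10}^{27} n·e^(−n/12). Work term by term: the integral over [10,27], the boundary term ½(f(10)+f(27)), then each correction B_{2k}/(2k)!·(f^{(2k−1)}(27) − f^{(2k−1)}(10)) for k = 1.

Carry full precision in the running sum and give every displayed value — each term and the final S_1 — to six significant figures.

S_1 ≈ 68.9860

The integral term ∫_10^27 x·e^(−x/12) dx = 65.4071.
½[f(10) + f(27)] = ½[4.34598 + 2.84578] = 3.59588.
Running total after boundary: 69.0030.
Order-1 term: 1/12 · (-0.131749 − 0.0724330) = -0.0170152.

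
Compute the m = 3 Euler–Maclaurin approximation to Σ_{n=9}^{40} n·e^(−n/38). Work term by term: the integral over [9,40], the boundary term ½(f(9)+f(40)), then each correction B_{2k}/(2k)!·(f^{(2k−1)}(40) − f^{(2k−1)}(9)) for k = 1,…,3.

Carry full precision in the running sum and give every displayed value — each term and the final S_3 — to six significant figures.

Integral: ∫_9^40 x·e^(−x/38) dx = 374.871.
½[f(9) + f(40)] = ½[7.10204 + 13.9607] = 10.5314.
So far: 385.403.
Order-1 term: 1/12 · (-0.0183694 − 0.602220) = -0.0517158.
After k=1: 385.351.
Order-2 term: −1/720 · (0.000470683 − 0.00151001) = 1.44351e-06.
After k=2: 385.351.
Order-3 term: 1/30240 · (6.60726e-07 − 1.80261e-06) = -3.77607e-11.

S_3 ≈ 385.351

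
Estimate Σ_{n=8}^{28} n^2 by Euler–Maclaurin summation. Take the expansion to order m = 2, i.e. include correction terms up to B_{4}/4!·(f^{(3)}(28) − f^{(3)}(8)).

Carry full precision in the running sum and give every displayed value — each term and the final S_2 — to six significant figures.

S_2 ≈ 7574.00

∫_8^28 x^2 dx evaluates to 7146.67.
Endpoint term: (f(8) + f(28))/2 = (64.0000 + 784.000)/2 = 424.000.
So far: 7570.67.
k=1: B_{2}/(2)! × [f^{(1)}(28) − f^{(1)}(8)] = 1/12 × (56.0000 − 16.0000) = 3.33333.
Partial sum through k=1: 7574.00.
k=2: B_{4}/(4)! × [f^{(3)}(28) − f^{(3)}(8)] = −1/720 × (0.00000 − 0.00000) = 0.00000.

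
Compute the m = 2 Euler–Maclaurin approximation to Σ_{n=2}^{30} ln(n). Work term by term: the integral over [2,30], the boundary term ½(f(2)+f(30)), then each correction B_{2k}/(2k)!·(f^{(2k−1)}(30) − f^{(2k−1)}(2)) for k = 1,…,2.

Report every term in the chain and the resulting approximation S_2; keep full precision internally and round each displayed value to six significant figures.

S_2 ≈ 74.6583

The integral term ∫_2^30 ln(x) dx = 72.6496.
Boundary: ½(f(2) + f(30)) = ½(0.693147 + 3.40120) = 2.04717.
Running total after boundary: 74.6968.
Order-1 term: 1/12 · (0.0333333 − 0.500000) = -0.0388889.
Partial sum through k=1: 74.6579.
Order-2 term: −1/720 · (7.40741e-05 − 0.250000) = 0.000347119.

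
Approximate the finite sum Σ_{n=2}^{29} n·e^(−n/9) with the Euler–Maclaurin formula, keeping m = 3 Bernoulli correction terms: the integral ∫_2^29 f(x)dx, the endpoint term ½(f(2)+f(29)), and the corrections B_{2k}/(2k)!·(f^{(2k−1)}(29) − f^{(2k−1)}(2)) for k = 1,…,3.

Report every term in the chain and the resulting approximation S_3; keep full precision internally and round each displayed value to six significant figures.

The integral term ∫_2^29 x·e^(−x/9) dx = 65.6387.
Boundary: ½(f(2) + f(29)) = ½(1.60147 + 1.15612) = 1.37880.
Running total after boundary: 67.0175.
Order-1 term: 1/12 · (-0.0885919 − 0.622796) = -0.0592823.
Running total after k=1: 66.9582.
Order-2 term: −1/720 · (-0.000109373 − 0.0274601) = 3.82910e-05.
Running total after k=2: 66.9583.
Order-3 term: 1/30240 · (1.08022e-05 − 0.000583104) = -1.89253e-08.

S_3 ≈ 66.9583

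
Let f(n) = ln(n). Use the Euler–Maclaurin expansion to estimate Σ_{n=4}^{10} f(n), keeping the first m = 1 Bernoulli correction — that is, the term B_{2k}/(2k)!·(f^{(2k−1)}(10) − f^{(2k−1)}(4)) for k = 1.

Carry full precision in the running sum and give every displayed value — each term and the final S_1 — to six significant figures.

S_1 ≈ 13.3126

The integral term ∫_4^10 ln(x) dx = 11.4807.
Endpoint term: (f(4) + f(10))/2 = (1.38629 + 2.30259)/2 = 1.84444.
Integral + boundary = 13.3251.
k=1: B_{2}/(2)! × [f^{(1)}(10) − f^{(1)}(4)] = 1/12 × (0.100000 − 0.250000) = -0.0125000.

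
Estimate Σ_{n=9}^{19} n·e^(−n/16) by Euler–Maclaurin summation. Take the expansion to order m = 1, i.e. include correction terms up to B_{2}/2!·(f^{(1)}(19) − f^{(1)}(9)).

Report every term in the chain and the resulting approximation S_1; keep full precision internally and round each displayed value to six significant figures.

S_1 ≈ 62.5586

Integral: ∫_9^19 x·e^(−x/16) dx = 57.1228.
½[f(9) + f(19)] = ½[5.12805 + 5.79467] = 5.46136.
Integral + boundary = 62.5841.
Order-1 term: 1/12 · (-0.0571843 − 0.249280) = -0.0255387.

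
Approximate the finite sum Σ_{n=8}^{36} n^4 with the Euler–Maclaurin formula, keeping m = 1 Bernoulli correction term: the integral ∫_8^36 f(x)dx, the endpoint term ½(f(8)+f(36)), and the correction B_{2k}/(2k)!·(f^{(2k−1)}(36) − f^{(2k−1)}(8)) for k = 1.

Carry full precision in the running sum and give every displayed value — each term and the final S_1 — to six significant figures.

∫_8^36 x^4 dx evaluates to 1.20867e+07.
Boundary: ½(f(8) + f(36)) = ½(4096.00 + 1.67962e+06) = 841856.
Running total after boundary: 1.29285e+07.
Correction k=1: B_{2}/2! · (f^{(1)}(36) − f^{(1)}(8)) = 1/12 · (186624 − 2048.00) = 15381.3.

S_1 ≈ 1.29439e+07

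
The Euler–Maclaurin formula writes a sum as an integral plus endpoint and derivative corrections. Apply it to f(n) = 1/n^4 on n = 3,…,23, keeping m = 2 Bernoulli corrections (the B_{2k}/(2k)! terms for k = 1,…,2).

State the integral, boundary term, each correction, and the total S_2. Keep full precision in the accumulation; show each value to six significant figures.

∫_3^23 1/x^4 dx evaluates to 0.0123183.
½[f(3) + f(23)] = ½[0.0123457 + 3.57346e-06] = 0.00617463.
So far: 0.0184929.
k=1: B_{2}/(2)! × [f^{(1)}(23) − f^{(1)}(3)] = 1/12 × (-6.21471e-07 − (-0.0164609)) = 0.00137169.
Partial sum through k=1: 0.0198646.
k=2: B_{4}/(4)! × [f^{(3)}(23) − f^{(3)}(3)] = −1/720 × (-3.52441e-08 − (-0.0548697)) = -7.62078e-05.

S_2 ≈ 0.0197884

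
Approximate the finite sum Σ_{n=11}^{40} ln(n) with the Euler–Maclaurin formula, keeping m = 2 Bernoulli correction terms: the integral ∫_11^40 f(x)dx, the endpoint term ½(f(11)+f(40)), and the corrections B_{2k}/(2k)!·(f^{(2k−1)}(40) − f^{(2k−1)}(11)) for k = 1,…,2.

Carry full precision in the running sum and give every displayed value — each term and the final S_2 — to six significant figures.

S_2 ≈ 95.2162

The integral term ∫_11^40 ln(x) dx = 92.1783.
Boundary: ½(f(11) + f(40)) = ½(2.39790 + 3.68888) = 3.04339.
Running total after boundary: 95.2217.
Correction k=1: B_{2}/2! · (f^{(1)}(40) − f^{(1)}(11)) = 1/12 · (0.0250000 − 0.0909091) = -0.00549242.
Running total after k=1: 95.2162.
Correction k=2: B_{4}/4! · (f^{(3)}(40) − f^{(3)}(11)) = −1/720 · (3.12500e-05 − 0.00150263) = 2.04358e-06.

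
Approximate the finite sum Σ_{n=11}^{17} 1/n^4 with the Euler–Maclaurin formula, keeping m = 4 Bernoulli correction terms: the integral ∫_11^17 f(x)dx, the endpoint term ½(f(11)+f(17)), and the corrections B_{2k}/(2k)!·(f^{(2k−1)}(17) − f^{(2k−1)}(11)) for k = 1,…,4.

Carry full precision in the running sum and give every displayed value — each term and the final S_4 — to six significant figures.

S_4 ≈ 0.000224555

The integral term ∫_11^17 1/x^4 dx = 0.000182591.
Boundary: ½(f(11) + f(17)) = ½(6.83013e-05 + 1.19730e-05) = 4.01372e-05.
Integral + boundary = 0.000222728.
k=1: B_{2}/(2)! × [f^{(1)}(17) − f^{(1)}(11)] = 1/12 × (-2.81719e-06 − (-2.48369e-05)) = 1.83497e-06.
After k=1: 0.000224563.
k=2: B_{4}/(4)! × [f^{(3)}(17) − f^{(3)}(11)] = −1/720 × (-2.92441e-07 − (-6.15790e-06)) = -8.14647e-09.
After k=2: 0.000224555.
k=3: B_{6}/(6)! × [f^{(5)}(17) − f^{(5)}(11)] = 1/30240 × (-5.66668e-08 − (-2.84994e-06)) = 9.23700e-11.
After k=3: 0.000224555.
k=4: B_{8}/(8)! × [f^{(7)}(17) − f^{(7)}(11)] = −1/1209600 × (-1.76471e-08 − (-2.11979e-06)) = -1.73788e-12.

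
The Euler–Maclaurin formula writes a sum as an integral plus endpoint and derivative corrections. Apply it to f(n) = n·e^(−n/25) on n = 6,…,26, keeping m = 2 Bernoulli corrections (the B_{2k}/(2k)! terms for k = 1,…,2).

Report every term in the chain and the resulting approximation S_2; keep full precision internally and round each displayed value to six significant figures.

The integral term ∫_6^26 x·e^(−x/25) dx = 158.982.
Boundary: ½(f(6) + f(26)) = ½(4.71977 + 9.18982) = 6.95479.
So far: 165.937.
Order-1 term: 1/12 · (-0.0141382 − 0.597837) = -0.0509979.
After k=1: 165.886.
Order-2 term: −1/720 · (0.00110843 − 0.00347375) = 3.28516e-06.

S_2 ≈ 165.886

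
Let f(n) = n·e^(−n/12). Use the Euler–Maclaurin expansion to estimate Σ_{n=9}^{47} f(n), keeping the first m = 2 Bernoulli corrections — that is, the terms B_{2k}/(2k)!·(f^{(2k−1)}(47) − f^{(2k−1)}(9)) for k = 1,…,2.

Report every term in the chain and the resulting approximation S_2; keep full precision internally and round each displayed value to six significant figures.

Integral: ∫_9^47 x·e^(−x/12) dx = 104.942.
½[f(9) + f(47)] = ½[4.25130 + 0.935645] = 2.59347.
Integral + boundary = 107.535.
Correction k=1: B_{2}/2! · (f^{(1)}(47) − f^{(1)}(9)) = 1/12 · (-0.0580631 − 0.118092) = -0.0146796.
After k=1: 107.521.
Correction k=2: B_{4}/4! · (f^{(3)}(47) − f^{(3)}(9)) = −1/720 · (-0.000126725 − 0.00738073) = 1.04270e-05.

S_2 ≈ 107.521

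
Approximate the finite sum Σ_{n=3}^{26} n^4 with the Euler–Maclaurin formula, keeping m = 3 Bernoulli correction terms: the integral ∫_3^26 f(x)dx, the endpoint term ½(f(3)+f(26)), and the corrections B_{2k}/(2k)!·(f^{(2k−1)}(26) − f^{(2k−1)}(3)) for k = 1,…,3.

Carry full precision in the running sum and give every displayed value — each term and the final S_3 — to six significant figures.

S_3 ≈ 2.61060e+06

∫_3^26 x^4 dx evaluates to 2.37623e+06.
Boundary: ½(f(3) + f(26)) = ½(81.0000 + 456976) = 228528.
So far: 2.60476e+06.
Order-1 term: 1/12 · (70304.0 − 108.000) = 5849.67.
Partial sum through k=1: 2.61060e+06.
Order-2 term: −1/720 · (624.000 − 72.0000) = -0.766667.
Partial sum through k=2: 2.61060e+06.
Order-3 term: 1/30240 · (0.00000 − 0.00000) = 0.00000.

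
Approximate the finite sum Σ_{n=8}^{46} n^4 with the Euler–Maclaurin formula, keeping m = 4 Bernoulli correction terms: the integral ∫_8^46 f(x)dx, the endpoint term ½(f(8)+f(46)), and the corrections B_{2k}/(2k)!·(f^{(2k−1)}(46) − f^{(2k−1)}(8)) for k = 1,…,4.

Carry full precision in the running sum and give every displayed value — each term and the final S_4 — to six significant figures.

S_4 ≈ 4.34591e+07

Integral: ∫_8^46 x^4 dx = 4.11860e+07.
Boundary: ½(f(8) + f(46)) = ½(4096.00 + 4.47746e+06) = 2.24078e+06.
So far: 4.34268e+07.
k=1: B_{2}/(2)! × [f^{(1)}(46) − f^{(1)}(8)] = 1/12 × (389344 − 2048.00) = 32274.7.
After k=1: 4.34591e+07.
k=2: B_{4}/(4)! × [f^{(3)}(46) − f^{(3)}(8)] = −1/720 × (1104.00 − 192.000) = -1.26667.
After k=2: 4.34591e+07.
k=3: B_{6}/(6)! × [f^{(5)}(46) − f^{(5)}(8)] = 1/30240 × (0.00000 − 0.00000) = 0.00000.
After k=3: 4.34591e+07.
k=4: B_{8}/(8)! × [f^{(7)}(46) − f^{(7)}(8)] = −1/1209600 × (0.00000 − 0.00000) = 0.00000.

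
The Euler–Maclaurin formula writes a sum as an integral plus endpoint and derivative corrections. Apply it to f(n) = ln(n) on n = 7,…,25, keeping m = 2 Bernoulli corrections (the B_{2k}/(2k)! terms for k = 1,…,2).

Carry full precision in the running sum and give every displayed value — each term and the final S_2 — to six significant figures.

Integral: ∫_7^25 ln(x) dx = 48.8505.
Endpoint term: (f(7) + f(25))/2 = (1.94591 + 3.21888)/2 = 2.58239.
Integral + boundary = 51.4329.
Order-1 term: 1/12 · (0.0400000 − 0.142857) = -0.00857143.
Running total after k=1: 51.4243.
Order-2 term: −1/720 · (0.000128000 − 0.00583090) = 7.92070e-06.

S_2 ≈ 51.4244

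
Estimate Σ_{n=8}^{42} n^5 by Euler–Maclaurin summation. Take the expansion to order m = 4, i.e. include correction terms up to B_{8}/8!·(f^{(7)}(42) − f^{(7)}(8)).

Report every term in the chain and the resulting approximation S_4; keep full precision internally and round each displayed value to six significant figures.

S_4 ≈ 9.81452e+08

Integral: ∫_8^42 x^5 dx = 9.14795e+08.
Endpoint term: (f(8) + f(42))/2 = (32768.0 + 1.30691e+08)/2 = 6.53620e+07.
Running total after boundary: 9.80157e+08.
Order-1 term: 1/12 · (1.55585e+07 − 20480.0) = 1.29483e+06.
After k=1: 9.81452e+08.
Order-2 term: −1/720 · (105840 − 3840.00) = -141.667.
After k=2: 9.81452e+08.
Order-3 term: 1/30240 · (120.000 − 120.000) = 0.00000.
After k=3: 9.81452e+08.
Order-4 term: −1/1209600 · (0.00000 − 0.00000) = 0.00000.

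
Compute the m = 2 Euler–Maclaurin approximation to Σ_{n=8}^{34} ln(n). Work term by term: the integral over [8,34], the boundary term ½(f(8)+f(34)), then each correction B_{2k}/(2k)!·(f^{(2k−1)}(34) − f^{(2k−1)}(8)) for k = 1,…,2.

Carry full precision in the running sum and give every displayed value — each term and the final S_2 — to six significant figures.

Integral: ∫_8^34 ln(x) dx = 77.2607.
Boundary: ½(f(8) + f(34)) = ½(2.07944 + 3.52636) = 2.80290.
Running total after boundary: 80.0636.
Order-1 term: 1/12 · (0.0294118 − 0.125000) = -0.00796569.
After k=1: 80.0557.
Order-2 term: −1/720 · (5.08854e-05 − 0.00390625) = 5.35467e-06.

S_2 ≈ 80.0557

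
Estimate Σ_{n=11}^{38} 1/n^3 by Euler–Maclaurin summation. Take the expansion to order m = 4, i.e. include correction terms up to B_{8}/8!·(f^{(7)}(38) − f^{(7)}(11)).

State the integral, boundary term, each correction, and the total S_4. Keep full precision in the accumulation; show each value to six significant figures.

S_4 ≈ 0.00418765

The integral term ∫_11^38 1/x^3 dx = 0.00378597.
½[f(11) + f(38)] = ½[0.000751315 + 1.82242e-05] = 0.000384770.
So far: 0.00417074.
Correction k=1: B_{2}/2! · (f^{(1)}(38) − f^{(1)}(11)) = 1/12 · (-1.43876e-06 − (-0.000204904)) = 1.69554e-05.
After k=1: 0.00418770.
Correction k=2: B_{4}/4! · (f^{(3)}(38) − f^{(3)}(11)) = −1/720 · (-1.99274e-08 − (-3.38684e-05)) = -4.70118e-08.
After k=2: 0.00418765.
Correction k=3: B_{6}/6! · (f^{(5)}(38) − f^{(5)}(11)) = 1/30240 · (-5.79605e-10 − (-1.17560e-05)) = 3.88737e-10.
After k=3: 0.00418765.
Correction k=4: B_{8}/8! · (f^{(7)}(38) − f^{(7)}(11)) = −1/1209600 · (-2.88999e-11 − (-6.99530e-06)) = -5.78313e-12.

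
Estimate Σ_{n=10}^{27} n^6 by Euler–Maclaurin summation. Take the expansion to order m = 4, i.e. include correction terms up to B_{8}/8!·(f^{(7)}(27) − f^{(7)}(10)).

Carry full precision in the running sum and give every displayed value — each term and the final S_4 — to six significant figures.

S_4 ≈ 1.69424e+09

Integral: ∫_10^27 x^6 dx = 1.49291e+09.
Endpoint term: (f(10) + f(27))/2 = (1.00000e+06 + 3.87420e+08)/2 = 1.94210e+08.
So far: 1.68712e+09.
k=1: B_{2}/(2)! × [f^{(1)}(27) − f^{(1)}(10)] = 1/12 × (8.60934e+07 − 600000) = 7.12445e+06.
Partial sum through k=1: 1.69424e+09.
k=2: B_{4}/(4)! × [f^{(3)}(27) − f^{(3)}(10)] = −1/720 × (2.36196e+06 − 120000) = -3113.83.
Partial sum through k=2: 1.69424e+09.
k=3: B_{6}/(6)! × [f^{(5)}(27) − f^{(5)}(10)] = 1/30240 × (19440.0 − 7200.00) = 0.404762.
Partial sum through k=3: 1.69424e+09.
k=4: B_{8}/(8)! × [f^{(7)}(27) − f^{(7)}(10)] = −1/1209600 × (0.00000 − 0.00000) = 0.00000.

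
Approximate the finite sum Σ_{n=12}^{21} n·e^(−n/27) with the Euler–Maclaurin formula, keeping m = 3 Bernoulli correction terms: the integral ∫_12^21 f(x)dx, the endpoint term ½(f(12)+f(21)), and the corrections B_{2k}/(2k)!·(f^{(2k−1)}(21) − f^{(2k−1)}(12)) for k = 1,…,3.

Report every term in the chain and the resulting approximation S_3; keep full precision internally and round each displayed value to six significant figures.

∫_12^21 x·e^(−x/27) dx evaluates to 79.7471.
Boundary: ½(f(12) + f(21)) = ½(7.69416 + 9.64794) = 8.67105.
Running total after boundary: 88.4181.
Correction k=1: B_{2}/2! · (f^{(1)}(21) − f^{(1)}(12)) = 1/12 · (0.102095 − 0.356211) = -0.0211764.
Partial sum through k=1: 88.3970.
Correction k=2: B_{4}/4! · (f^{(3)}(21) − f^{(3)}(12)) = −1/720 · (0.00140048 − 0.00224770) = 1.17670e-06.
Partial sum through k=2: 88.3970.
Correction k=3: B_{6}/6! · (f^{(5)}(21) − f^{(5)}(12)) = 1/30240 · (3.65007e-06 − 5.49625e-06) = -6.10509e-11.

S_3 ≈ 88.3970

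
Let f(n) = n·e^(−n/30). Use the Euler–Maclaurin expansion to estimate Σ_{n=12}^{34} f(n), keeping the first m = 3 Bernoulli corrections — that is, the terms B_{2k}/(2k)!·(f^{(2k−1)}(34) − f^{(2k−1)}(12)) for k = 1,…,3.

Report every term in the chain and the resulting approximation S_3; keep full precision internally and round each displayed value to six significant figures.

∫_12^34 x·e^(−x/30) dx evaluates to 226.443.
Endpoint term: (f(12) + f(34))/2 = (8.04384 + 10.9466)/2 = 9.49521.
So far: 235.939.
Order-1 term: 1/12 · (-0.0429278 − 0.402192) = -0.0370933.
After k=1: 235.901.
Order-2 term: −1/720 · (0.000667765 − 0.00193648) = 1.76210e-06.
After k=2: 235.901.
Order-3 term: 1/30240 · (1.53692e-06 − 3.80676e-06) = -7.50607e-11.

S_3 ≈ 235.901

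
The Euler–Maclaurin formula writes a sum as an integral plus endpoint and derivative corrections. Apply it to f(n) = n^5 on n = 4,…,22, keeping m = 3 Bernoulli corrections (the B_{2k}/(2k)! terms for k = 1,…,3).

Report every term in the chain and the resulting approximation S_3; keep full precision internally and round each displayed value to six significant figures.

S_3 ≈ 2.15708e+07

∫_4^22 x^5 dx evaluates to 1.88960e+07.
Endpoint term: (f(4) + f(22))/2 = (1024.00 + 5.15363e+06)/2 = 2.57733e+06.
Running total after boundary: 2.14733e+07.
Order-1 term: 1/12 · (1.17128e+06 − 1280.00) = 97500.0.
After k=1: 2.15708e+07.
Order-2 term: −1/720 · (29040.0 − 960.000) = -39.0000.
After k=2: 2.15708e+07.
Order-3 term: 1/30240 · (120.000 − 120.000) = 0.00000.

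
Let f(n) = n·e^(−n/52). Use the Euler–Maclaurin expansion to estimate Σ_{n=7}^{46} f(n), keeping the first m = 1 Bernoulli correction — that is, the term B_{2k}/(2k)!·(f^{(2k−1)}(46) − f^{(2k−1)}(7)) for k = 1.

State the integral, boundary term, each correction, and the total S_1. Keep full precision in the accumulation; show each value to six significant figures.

S_1 ≈ 590.087

The integral term ∫_7^46 x·e^(−x/52) dx = 577.591.
Boundary: ½(f(7) + f(46)) = ½(6.11836 + 18.9922) = 12.5553.
Integral + boundary = 590.146.
Order-1 term: 1/12 · (0.0476392 − 0.756391) = -0.0590627.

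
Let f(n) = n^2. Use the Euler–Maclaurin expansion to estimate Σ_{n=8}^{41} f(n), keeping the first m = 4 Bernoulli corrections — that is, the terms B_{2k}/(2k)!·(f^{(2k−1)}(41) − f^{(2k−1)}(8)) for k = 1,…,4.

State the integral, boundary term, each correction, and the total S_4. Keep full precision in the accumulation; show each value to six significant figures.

S_4 ≈ 23681.0

The integral term ∫_8^41 x^2 dx = 22803.0.
Boundary: ½(f(8) + f(41)) = ½(64.0000 + 1681.00) = 872.500.
Integral + boundary = 23675.5.
Order-1 term: 1/12 · (82.0000 − 16.0000) = 5.50000.
After k=1: 23681.0.
Order-2 term: −1/720 · (0.00000 − 0.00000) = 0.00000.
After k=2: 23681.0.
Order-3 term: 1/30240 · (0.00000 − 0.00000) = 0.00000.
After k=3: 23681.0.
Order-4 term: −1/1209600 · (0.00000 − 0.00000) = 0.00000.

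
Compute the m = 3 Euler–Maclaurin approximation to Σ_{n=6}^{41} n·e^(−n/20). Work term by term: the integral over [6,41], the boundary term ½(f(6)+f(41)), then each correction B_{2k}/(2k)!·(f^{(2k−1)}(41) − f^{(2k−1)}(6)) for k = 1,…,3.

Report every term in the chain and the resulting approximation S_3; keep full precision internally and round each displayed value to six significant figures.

S_3 ≈ 232.976

∫_6^41 x·e^(−x/20) dx evaluates to 228.169.
½[f(6) + f(41)] = ½[4.44491 + 5.27813] = 4.86152.
So far: 233.030.
Correction k=1: B_{2}/2! · (f^{(1)}(41) − f^{(1)}(6)) = 1/12 · (-0.135172 − 0.518573) = -0.0544787.
Partial sum through k=1: 232.976.
Correction k=2: B_{4}/4! · (f^{(3)}(41) − f^{(3)}(6)) = −1/720 · (0.000305745 − 0.00500052) = 6.52052e-06.
Partial sum through k=2: 232.976.
Correction k=3: B_{6}/6! · (f^{(5)}(41) − f^{(5)}(6)) = 1/30240 · (2.37355e-06 − 2.17615e-05) = -6.41137e-10.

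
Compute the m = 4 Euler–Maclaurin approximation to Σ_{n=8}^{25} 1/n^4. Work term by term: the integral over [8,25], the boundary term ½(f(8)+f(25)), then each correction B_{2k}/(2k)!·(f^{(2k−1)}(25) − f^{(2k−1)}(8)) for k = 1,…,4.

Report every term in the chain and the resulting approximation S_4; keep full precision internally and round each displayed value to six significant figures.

S_4 ≈ 0.000763119

Integral: ∫_8^25 1/x^4 dx = 0.000629708.
Endpoint term: (f(8) + f(25))/2 = (0.000244141 + 2.56000e-06)/2 = 0.000123350.
Integral + boundary = 0.000753059.
Correction k=1: B_{2}/2! · (f^{(1)}(25) − f^{(1)}(8)) = 1/12 · (-4.09600e-07 − (-0.000122070)) = 1.01384e-05.
Partial sum through k=1: 0.000763197.
Correction k=2: B_{4}/4! · (f^{(3)}(25) − f^{(3)}(8)) = −1/720 · (-1.96608e-08 − (-5.72205e-05)) = -7.94456e-08.
Partial sum through k=2: 0.000763118.
Correction k=3: B_{6}/6! · (f^{(5)}(25) − f^{(5)}(8)) = 1/30240 · (-1.76161e-09 − (-5.00679e-05)) = 1.65563e-09.
Partial sum through k=3: 0.000763119.
Correction k=4: B_{8}/8! · (f^{(7)}(25) − f^{(7)}(8)) = −1/1209600 · (-2.53672e-10 − (-7.04080e-05)) = -5.82075e-11.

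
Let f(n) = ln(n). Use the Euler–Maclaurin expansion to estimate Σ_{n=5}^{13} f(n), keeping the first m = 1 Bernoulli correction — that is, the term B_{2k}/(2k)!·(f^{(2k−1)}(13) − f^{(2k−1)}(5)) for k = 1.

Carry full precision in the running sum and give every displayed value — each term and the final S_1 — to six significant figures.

S_1 ≈ 19.3741

∫_5^13 ln(x) dx evaluates to 17.2972.
½[f(5) + f(13)] = ½[1.60944 + 2.56495] = 2.08719.
So far: 19.3843.
k=1: B_{2}/(2)! × [f^{(1)}(13) − f^{(1)}(5)] = 1/12 × (0.0769231 − 0.200000) = -0.0102564.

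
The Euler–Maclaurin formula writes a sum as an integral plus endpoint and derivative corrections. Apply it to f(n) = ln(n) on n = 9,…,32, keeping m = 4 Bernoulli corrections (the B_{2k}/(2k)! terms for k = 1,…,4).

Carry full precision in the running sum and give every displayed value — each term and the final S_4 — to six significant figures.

The integral term ∫_9^32 ln(x) dx = 68.1285.
Endpoint term: (f(9) + f(32))/2 = (2.19722 + 3.46574)/2 = 2.83148.
Integral + boundary = 70.9600.
Correction k=1: B_{2}/2! · (f^{(1)}(32) − f^{(1)}(9)) = 1/12 · (0.0312500 − 0.111111) = -0.00665509.
After k=1: 70.9534.
Correction k=2: B_{4}/4! · (f^{(3)}(32) − f^{(3)}(9)) = −1/720 · (6.10352e-05 − 0.00274348) = 3.72562e-06.
After k=2: 70.9534.
Correction k=3: B_{6}/6! · (f^{(5)}(32) − f^{(5)}(9)) = 1/30240 · (7.15256e-07 − 0.000406442) = -1.34169e-08.
After k=3: 70.9534.
Correction k=4: B_{8}/8! · (f^{(7)}(32) − f^{(7)}(9)) = −1/1209600 · (2.09548e-08 − 0.000150534) = 1.24432e-10.

S_4 ≈ 70.9534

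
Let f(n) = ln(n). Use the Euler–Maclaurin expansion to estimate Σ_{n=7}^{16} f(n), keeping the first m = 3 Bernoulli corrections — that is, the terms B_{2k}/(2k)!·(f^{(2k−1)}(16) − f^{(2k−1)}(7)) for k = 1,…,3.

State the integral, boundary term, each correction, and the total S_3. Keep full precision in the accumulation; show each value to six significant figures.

Integral: ∫_7^16 ln(x) dx = 21.7400.
Boundary: ½(f(7) + f(16)) = ½(1.94591 + 2.77259) = 2.35925.
So far: 24.0993.
Order-1 term: 1/12 · (0.0625000 − 0.142857) = -0.00669643.
Running total after k=1: 24.0926.
Order-2 term: −1/720 · (0.000488281 − 0.00583090) = 7.42031e-06.
Running total after k=2: 24.0926.
Order-3 term: 1/30240 · (2.28882e-05 − 0.00142798) = -4.64646e-08.

S_3 ≈ 24.0926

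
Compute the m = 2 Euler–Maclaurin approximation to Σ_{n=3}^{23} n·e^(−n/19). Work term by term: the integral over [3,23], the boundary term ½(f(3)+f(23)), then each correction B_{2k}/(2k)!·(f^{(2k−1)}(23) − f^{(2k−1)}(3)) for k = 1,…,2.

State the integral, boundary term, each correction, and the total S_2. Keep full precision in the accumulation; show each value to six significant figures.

The integral term ∫_3^23 x·e^(−x/19) dx = 119.111.
Boundary: ½(f(3) + f(23)) = ½(2.56182 + 6.85493) = 4.70837.
So far: 123.819.
Order-1 term: 1/12 · (-0.0627453 − 0.719107) = -0.0651544.
After k=1: 123.754.
Order-2 term: −1/720 · (0.00147738 − 0.00672295) = 7.28551e-06.

S_2 ≈ 123.754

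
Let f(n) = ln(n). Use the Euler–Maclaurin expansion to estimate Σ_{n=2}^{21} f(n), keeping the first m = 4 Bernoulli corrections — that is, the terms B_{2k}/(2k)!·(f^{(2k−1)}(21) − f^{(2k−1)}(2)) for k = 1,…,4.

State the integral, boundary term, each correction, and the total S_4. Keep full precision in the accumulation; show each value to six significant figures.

The integral term ∫_2^21 ln(x) dx = 43.5487.
½[f(2) + f(21)] = ½[0.693147 + 3.04452] = 1.86883.
Running total after boundary: 45.4175.
Correction k=1: B_{2}/2! · (f^{(1)}(21) − f^{(1)}(2)) = 1/12 · (0.0476190 − 0.500000) = -0.0376984.
After k=1: 45.3798.
Correction k=2: B_{4}/4! · (f^{(3)}(21) − f^{(3)}(2)) = −1/720 · (0.000215959 − 0.250000) = 0.000346922.
After k=2: 45.3802.
Correction k=3: B_{6}/6! · (f^{(5)}(21) − f^{(5)}(2)) = 1/30240 · (5.87645e-06 − 0.750000) = -2.48014e-05.
After k=3: 45.3801.
Correction k=4: B_{8}/8! · (f^{(7)}(21) − f^{(7)}(2)) = −1/1209600 · (3.99758e-07 − 5.62500) = 4.65030e-06.

S_4 ≈ 45.3801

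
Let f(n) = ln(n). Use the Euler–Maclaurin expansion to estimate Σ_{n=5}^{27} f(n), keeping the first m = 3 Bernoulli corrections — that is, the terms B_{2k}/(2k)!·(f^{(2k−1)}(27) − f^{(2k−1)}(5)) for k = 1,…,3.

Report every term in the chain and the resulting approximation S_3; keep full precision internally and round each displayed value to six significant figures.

S_3 ≈ 61.3795

Integral: ∫_5^27 ln(x) dx = 58.9404.
½[f(5) + f(27)] = ½[1.60944 + 3.29584] = 2.45264.
So far: 61.3930.
Order-1 term: 1/12 · (0.0370370 − 0.200000) = -0.0135802.
Running total after k=1: 61.3795.
Order-2 term: −1/720 · (0.000101611 − 0.0160000) = 2.20811e-05.
Running total after k=2: 61.3795.
Order-3 term: 1/30240 · (1.67260e-06 − 0.00768000) = -2.53913e-07.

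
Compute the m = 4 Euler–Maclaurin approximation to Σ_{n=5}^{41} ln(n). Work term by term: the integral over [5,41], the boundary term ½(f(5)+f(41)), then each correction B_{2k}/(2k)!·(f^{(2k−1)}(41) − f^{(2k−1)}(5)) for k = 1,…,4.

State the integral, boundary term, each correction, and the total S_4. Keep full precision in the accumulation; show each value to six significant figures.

∫_5^41 ln(x) dx evaluates to 108.209.
Boundary: ½(f(5) + f(41)) = ½(1.60944 + 3.71357) = 2.66150.
Running total after boundary: 110.871.
Order-1 term: 1/12 · (0.0243902 − 0.200000) = -0.0146341.
Running total after k=1: 110.856.
Order-2 term: −1/720 · (2.90187e-05 − 0.0160000) = 2.21819e-05.
Running total after k=2: 110.856.
Order-3 term: 1/30240 · (2.07153e-07 − 0.00768000) = -2.53961e-07.
Running total after k=3: 110.856.
Order-4 term: −1/1209600 · (3.69697e-09 − 0.00921600) = 7.61904e-09.

S_4 ≈ 110.856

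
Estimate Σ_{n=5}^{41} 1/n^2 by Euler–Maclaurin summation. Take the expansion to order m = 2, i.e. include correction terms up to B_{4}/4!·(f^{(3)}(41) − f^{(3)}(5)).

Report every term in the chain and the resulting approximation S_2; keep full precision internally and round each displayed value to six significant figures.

∫_5^41 1/x^2 dx evaluates to 0.175610.
Boundary: ½(f(5) + f(41)) = ½(0.0400000 + 0.000594884) = 0.0202974.
Running total after boundary: 0.195907.
Correction k=1: B_{2}/2! · (f^{(1)}(41) − f^{(1)}(5)) = 1/12 · (-2.90187e-05 − (-0.0160000)) = 0.00133092.
After k=1: 0.197238.
Correction k=2: B_{4}/4! · (f^{(3)}(41) − f^{(3)}(5)) = −1/720 · (-2.07153e-07 − (-0.00768000)) = -1.06664e-05.

S_2 ≈ 0.197227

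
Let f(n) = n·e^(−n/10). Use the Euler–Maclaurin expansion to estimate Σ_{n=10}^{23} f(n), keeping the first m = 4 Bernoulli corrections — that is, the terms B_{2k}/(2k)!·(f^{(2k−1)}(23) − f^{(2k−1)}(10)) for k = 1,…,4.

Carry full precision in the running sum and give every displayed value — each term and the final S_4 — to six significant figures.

S_4 ≈ 43.4720

∫_10^23 x·e^(−x/10) dx evaluates to 40.4905.
Endpoint term: (f(10) + f(23))/2 = (3.67879 + 2.30595)/2 = 2.99237.
Integral + boundary = 43.4828.
k=1: B_{2}/(2)! × [f^{(1)}(23) − f^{(1)}(10)] = 1/12 × (-0.130336 − 0.00000) = -0.0108614.
Partial sum through k=1: 43.4720.
k=2: B_{4}/(4)! × [f^{(3)}(23) − f^{(3)}(10)] = −1/720 × (0.000701812 − 0.00735759) = 9.24413e-06.
Partial sum through k=2: 43.4720.
k=3: B_{6}/(6)! × [f^{(5)}(23) − f^{(5)}(10)] = 1/30240 × (2.70699e-05 − 0.000147152) = -3.97096e-09.
Partial sum through k=3: 43.4720.
k=4: B_{8}/(8)! × [f^{(7)}(23) − f^{(7)}(10)] = −1/1209600 × (4.71217e-07 − 2.20728e-06) = 1.43523e-12.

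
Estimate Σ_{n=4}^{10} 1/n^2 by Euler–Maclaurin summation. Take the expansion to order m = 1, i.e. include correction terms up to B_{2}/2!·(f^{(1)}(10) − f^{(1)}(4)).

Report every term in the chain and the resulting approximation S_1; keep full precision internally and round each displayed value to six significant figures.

Integral: ∫_4^10 1/x^2 dx = 0.150000.
Boundary: ½(f(4) + f(10)) = ½(0.0625000 + 0.0100000) = 0.0362500.
So far: 0.186250.
Order-1 term: 1/12 · (-0.00200000 − (-0.0312500)) = 0.00243750.

S_1 ≈ 0.188688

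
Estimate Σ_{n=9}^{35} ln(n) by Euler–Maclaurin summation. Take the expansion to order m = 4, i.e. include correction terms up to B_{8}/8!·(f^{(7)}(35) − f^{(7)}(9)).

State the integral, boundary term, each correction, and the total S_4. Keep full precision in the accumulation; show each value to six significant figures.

∫_9^35 ln(x) dx evaluates to 78.6622.
½[f(9) + f(35)] = ½[2.19722 + 3.55535] = 2.87629.
So far: 81.5384.
k=1: B_{2}/(2)! × [f^{(1)}(35) − f^{(1)}(9)] = 1/12 × (0.0285714 − 0.111111) = -0.00687831.
Running total after k=1: 81.5316.
k=2: B_{4}/(4)! × [f^{(3)}(35) − f^{(3)}(9)] = −1/720 × (4.66472e-05 − 0.00274348) = 3.74561e-06.
Running total after k=2: 81.5316.
k=3: B_{6}/(6)! × [f^{(5)}(35) − f^{(5)}(9)] = 1/30240 × (4.56952e-07 − 0.000406442) = -1.34254e-08.
Running total after k=3: 81.5316.
k=4: B_{8}/(8)! × [f^{(7)}(35) − f^{(7)}(9)] = −1/1209600 × (1.11907e-08 − 0.000150534) = 1.24440e-10.

S_4 ≈ 81.5316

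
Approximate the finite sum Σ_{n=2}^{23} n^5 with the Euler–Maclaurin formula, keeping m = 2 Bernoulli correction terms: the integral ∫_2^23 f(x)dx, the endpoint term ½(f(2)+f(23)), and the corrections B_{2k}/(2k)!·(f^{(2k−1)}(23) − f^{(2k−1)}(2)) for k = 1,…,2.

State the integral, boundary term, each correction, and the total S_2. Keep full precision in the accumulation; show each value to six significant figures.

S_2 ≈ 2.80074e+07

The integral term ∫_2^23 x^5 dx = 2.46726e+07.
Endpoint term: (f(2) + f(23))/2 = (32.0000 + 6.43634e+06)/2 = 3.21819e+06.
Running total after boundary: 2.78908e+07.
k=1: B_{2}/(2)! × [f^{(1)}(23) − f^{(1)}(2)] = 1/12 × (1.39920e+06 − 80.0000) = 116594.
Partial sum through k=1: 2.80074e+07.
k=2: B_{4}/(4)! × [f^{(3)}(23) − f^{(3)}(2)] = −1/720 × (31740.0 − 240.000) = -43.7500.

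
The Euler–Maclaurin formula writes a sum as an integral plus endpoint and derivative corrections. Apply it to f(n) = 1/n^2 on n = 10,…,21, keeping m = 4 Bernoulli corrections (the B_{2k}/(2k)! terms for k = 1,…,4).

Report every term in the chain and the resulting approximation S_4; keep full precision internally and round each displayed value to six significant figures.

Integral: ∫_10^21 1/x^2 dx = 0.0523810.
Endpoint term: (f(10) + f(21))/2 = (0.0100000 + 0.00226757)/2 = 0.00613379.
So far: 0.0585147.
Correction k=1: B_{2}/2! · (f^{(1)}(21) − f^{(1)}(10)) = 1/12 · (-0.000215959 − (-0.00200000)) = 0.000148670.
Running total after k=1: 0.0586634.
Correction k=2: B_{4}/4! · (f^{(3)}(21) − f^{(3)}(10)) = −1/720 · (-5.87645e-06 − (-0.000240000)) = -3.25172e-07.
Running total after k=2: 0.0586631.
Correction k=3: B_{6}/6! · (f^{(5)}(21) − f^{(5)}(10)) = 1/30240 · (-3.99758e-07 − (-7.20000e-05)) = 2.36773e-09.
Running total after k=3: 0.0586631.
Correction k=4: B_{8}/8! · (f^{(7)}(21) − f^{(7)}(10)) = −1/1209600 · (-5.07630e-08 − (-4.03200e-05)) = -3.32914e-11.

S_4 ≈ 0.0586631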